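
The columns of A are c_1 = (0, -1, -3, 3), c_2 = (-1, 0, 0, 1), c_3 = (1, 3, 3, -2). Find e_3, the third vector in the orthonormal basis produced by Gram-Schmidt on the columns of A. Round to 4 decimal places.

c_1 = (0, -1, -3, 3); ‖c_1‖ = 4.3589, so e_1 = (0.0000, -0.2294, -0.6882, 0.6882).
e_1·c_2 = 0.0000·(-1) + (-0.2294)·0 + (-0.6882)·0 + 0.6882·1 = 0.6882.
u_2 = c_2 − 0.6882·e_1 = (-1.0000, 0.1579, 0.4737, 0.5263).
‖u_2‖ = 1.2354, so e_2 = (-0.8094, 0.1278, 0.3834, 0.4260).
e_1·c_3 = 0.0000·1 + (-0.2294)·3 + (-0.6882)·3 + 0.6882·(-2) = -4.1295; e_2·c_3 = (-0.8094)·1 + 0.1278·3 + 0.3834·3 + 0.4260·(-2) = -0.1278.
u_3 = c_3 + 4.1295·e_1 + 0.1278·e_2 = (0.8966, 2.0690, 0.2069, 0.8966).
‖u_3‖ = 2.4354, so e_3 = (0.3681, 0.8495, 0.0850, 0.3681).

e_3 = (0.3681, 0.8495, 0.0850, 0.3681)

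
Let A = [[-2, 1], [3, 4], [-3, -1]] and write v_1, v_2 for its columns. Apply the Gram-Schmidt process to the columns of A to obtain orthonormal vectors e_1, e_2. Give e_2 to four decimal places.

e_2 = (0.6792, 0.6934, 0.2406)

v_1 = (-2, 3, -3); ‖v_1‖ = 4.6904, so e_1 = (-0.4264, 0.6396, -0.6396).
e_1·v_2 = (-0.4264)·1 + 0.6396·4 + (-0.6396)·(-1) = 2.7716.
u_2 = v_2 − 2.7716·e_1 = (2.1818, 2.2273, 0.7727).
‖u_2‖ = 3.2122, so e_2 = (0.6792, 0.6934, 0.2406).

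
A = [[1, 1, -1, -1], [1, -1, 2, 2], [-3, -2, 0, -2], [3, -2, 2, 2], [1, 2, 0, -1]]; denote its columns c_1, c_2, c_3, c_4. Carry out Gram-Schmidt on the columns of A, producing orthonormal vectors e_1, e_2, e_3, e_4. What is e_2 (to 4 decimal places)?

e_2 = (0.2435, -0.2947, -0.4613, -0.6151, 0.5126)

c_1 = (1, 1, -3, 3, 1); ‖c_1‖ = 4.5826, so e_1 = (0.2182, 0.2182, -0.6547, 0.6547, 0.2182).
e_1·c_2 = 0.2182·1 + 0.2182·(-1) + (-0.6547)·(-2) + 0.6547·(-2) + 0.2182·2 = 0.4364.
u_2 = c_2 − 0.4364·e_1 = (0.9048, -1.0952, -1.7143, -2.2857, 1.9048).
‖u_2‖ = 3.7161, so e_2 = (0.2435, -0.2947, -0.4613, -0.6151, 0.5126).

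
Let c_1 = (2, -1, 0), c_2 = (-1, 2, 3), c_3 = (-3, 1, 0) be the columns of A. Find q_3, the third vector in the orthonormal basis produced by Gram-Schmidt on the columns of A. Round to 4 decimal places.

q_3 = (-0.4082, -0.8165, 0.4082)

q_1 = c_1/‖c_1‖ = (2, -1, 0)/2.2361 = (0.8944, -0.4472, 0.0000).
r_{12} = q_1·c_2 = -1.7889.
u_2 = c_2 + 1.7889·q_1 = (0.6000, 1.2000, 3.0000).
‖u_2‖ = 3.2863, so q_2 = (0.1826, 0.3651, 0.9129).
r_{13} = q_1·c_3 = -3.1305; r_{23} = q_2·c_3 = -0.1826.
u_3 = c_3 + 3.1305·q_1 + 0.1826·q_2 = (-0.1667, -0.3333, 0.1667).
‖u_3‖ = 0.4082, so q_3 = (-0.4082, -0.8165, 0.4082).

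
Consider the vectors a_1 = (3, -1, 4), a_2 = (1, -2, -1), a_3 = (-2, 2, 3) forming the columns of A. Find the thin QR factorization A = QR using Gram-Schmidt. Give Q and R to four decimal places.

a_1 = (3, -1, 4); ‖a_1‖ = 5.0990, so e_1 = (0.5883, -0.1961, 0.7845).
e_1·a_2 = 0.5883·1 + (-0.1961)·(-2) + 0.7845·(-1) = 0.1961.
u_2 = a_2 − 0.1961·e_1 = (0.8846, -1.9615, -1.1538).
‖u_2‖ = 2.4416, so e_2 = (0.3623, -0.8034, -0.4726).
e_1·a_3 = 0.5883·(-2) + (-0.1961)·2 + 0.7845·3 = 0.7845; e_2·a_3 = 0.3623·(-2) + (-0.8034)·2 + (-0.4726)·3 = -3.7491.
u_3 = a_3 − 0.7845·e_1 + 3.7491·e_2 = (-1.1032, -0.8581, 0.6129).
‖u_3‖ = 1.5261, so e_3 = (-0.7229, -0.5623, 0.4016).

Q = [[0.5883, 0.3623, -0.7229], [-0.1961, -0.8034, -0.5623], [0.7845, -0.4726, 0.4016]], R = [[5.0990, 0.1961, 0.7845], [0.0000, 2.4416, -3.7491], [0.0000, 0.0000, 1.5261]]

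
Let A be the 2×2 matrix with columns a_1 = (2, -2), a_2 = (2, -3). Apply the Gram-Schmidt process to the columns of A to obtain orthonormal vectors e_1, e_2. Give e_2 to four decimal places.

e_2 = (-0.7071, -0.7071)

a_1 = (2, -2); ‖a_1‖ = 2.8284, so e_1 = (0.7071, -0.7071).
e_1·a_2 = 0.7071·2 + (-0.7071)·(-3) = 3.5355.
u_2 = a_2 − 3.5355·e_1 = (-0.5000, -0.5000).
‖u_2‖ = 0.7071, so e_2 = (-0.7071, -0.7071).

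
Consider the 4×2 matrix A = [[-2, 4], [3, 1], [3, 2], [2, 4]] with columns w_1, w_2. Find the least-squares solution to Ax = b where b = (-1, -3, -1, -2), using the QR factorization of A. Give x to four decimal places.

w_1 = (-2, 3, 3, 2); ‖w_1‖ = 5.0990, so e_1 = (-0.3922, 0.5883, 0.5883, 0.3922).
e_1·w_2 = (-0.3922)·4 + 0.5883·1 + 0.5883·2 + 0.3922·4 = 1.7650.
u_2 = w_2 − 1.7650·e_1 = (4.6923, -0.0385, 0.9615, 3.3077).
‖u_2‖ = 5.8210, so e_2 = (0.8061, -0.0066, 0.1652, 0.5682).
Qᵀb = (-2.7456, -2.0879).
Back-substitute: x_2 = -2.0879/5.8210 = -0.3587.
x_1 = (-2.7456 − 1.7650·(-0.3587))/5.0990 = -0.4143.

x = (-0.4143, -0.3587)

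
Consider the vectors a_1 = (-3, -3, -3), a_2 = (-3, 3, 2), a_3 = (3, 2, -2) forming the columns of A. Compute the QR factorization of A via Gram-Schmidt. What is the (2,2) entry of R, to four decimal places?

r_{22} = 4.5461

e_1 = a_1/‖a_1‖ = (-3, -3, -3)/5.1962 = (-0.5774, -0.5774, -0.5774).
r_{12} = e_1·a_2 = -1.1547.
u_2 = a_2 + 1.1547·e_1 = (-3.6667, 2.3333, 1.3333).
r_{22} = ‖u_2‖ = 4.5461.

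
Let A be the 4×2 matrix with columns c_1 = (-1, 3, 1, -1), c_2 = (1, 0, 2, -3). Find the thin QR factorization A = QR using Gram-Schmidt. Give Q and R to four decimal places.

c_1 = (-1, 3, 1, -1); ‖c_1‖ = 3.4641, so e_1 = (-0.2887, 0.8660, 0.2887, -0.2887).
e_1·c_2 = (-0.2887)·1 + 0.8660·0 + 0.2887·2 + (-0.2887)·(-3) = 1.1547.
u_2 = c_2 − 1.1547·e_1 = (1.3333, -1.0000, 1.6667, -2.6667).
‖u_2‖ = 3.5590, so e_2 = (0.3746, -0.2810, 0.4683, -0.7493).

Q = [[-0.2887, 0.3746], [0.8660, -0.2810], [0.2887, 0.4683], [-0.2887, -0.7493]], R = [[3.4641, 1.1547], [0.0000, 3.5590]]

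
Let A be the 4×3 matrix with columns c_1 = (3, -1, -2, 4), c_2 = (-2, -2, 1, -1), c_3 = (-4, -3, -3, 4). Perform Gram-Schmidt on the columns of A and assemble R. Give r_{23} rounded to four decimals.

r_{23} = 4.3894

c_1 = (3, -1, -2, 4); ‖c_1‖ = 5.4772, so e_1 = (0.5477, -0.1826, -0.3651, 0.7303).
e_1·c_2 = 0.5477·(-2) + (-0.1826)·(-2) + (-0.3651)·1 + 0.7303·(-1) = -1.8257.
u_2 = c_2 + 1.8257·e_1 = (-1.0000, -2.3333, 0.3333, 0.3333).
‖u_2‖ = 2.5820, so e_2 = (-0.3873, -0.9037, 0.1291, 0.1291).
r_{23} = e_2·c_3 = 4.3894.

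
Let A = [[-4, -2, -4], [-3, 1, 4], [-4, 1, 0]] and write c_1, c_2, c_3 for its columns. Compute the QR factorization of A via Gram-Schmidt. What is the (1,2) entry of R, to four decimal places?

r_{12} = 0.1562

c_1 = (-4, -3, -4); ‖c_1‖ = 6.4031, so e_1 = (-0.6247, -0.4685, -0.6247).
r_{12} = e_1·c_2 = 0.1562.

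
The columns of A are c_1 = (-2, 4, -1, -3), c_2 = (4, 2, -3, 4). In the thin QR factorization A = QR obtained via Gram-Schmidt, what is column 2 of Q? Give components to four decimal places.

q_2 = (0.5228, 0.4920, -0.5074, 0.4766)

c_1 = (-2, 4, -1, -3); ‖c_1‖ = 5.4772, so q_1 = (-0.3651, 0.7303, -0.1826, -0.5477).
q_1·c_2 = (-0.3651)·4 + 0.7303·2 + (-0.1826)·(-3) + (-0.5477)·4 = -1.6432.
u_2 = c_2 + 1.6432·q_1 = (3.4000, 3.2000, -3.3000, 3.1000).
‖u_2‖ = 6.5038, so q_2 = (0.5228, 0.4920, -0.5074, 0.4766).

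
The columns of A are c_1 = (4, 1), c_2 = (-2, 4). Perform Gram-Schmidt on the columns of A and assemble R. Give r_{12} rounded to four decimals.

e_1 = c_1/‖c_1‖ = (4, 1)/4.1231 = (0.9701, 0.2425).
r_{12} = e_1·c_2 = -0.9701.

r_{12} = -0.9701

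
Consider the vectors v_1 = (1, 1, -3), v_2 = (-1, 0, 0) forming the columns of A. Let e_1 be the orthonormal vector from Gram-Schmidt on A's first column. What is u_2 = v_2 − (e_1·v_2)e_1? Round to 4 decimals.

e_1 = v_1/‖v_1‖ = (1, 1, -3)/3.3166 = (0.3015, 0.3015, -0.9045).
r_{12} = e_1·v_2 = -0.3015.
u_2 = v_2 + 0.3015·e_1 = (-0.9091, 0.0909, -0.2727).

u_2 = (-0.9091, 0.0909, -0.2727)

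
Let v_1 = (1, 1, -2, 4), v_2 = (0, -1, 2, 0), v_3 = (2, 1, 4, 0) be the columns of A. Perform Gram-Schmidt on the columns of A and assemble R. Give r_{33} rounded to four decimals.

r_{33} = 3.3113

v_1 = (1, 1, -2, 4); ‖v_1‖ = 4.6904, so e_1 = (0.2132, 0.2132, -0.4264, 0.8528).
e_1·v_2 = 0.2132·0 + 0.2132·(-1) + (-0.4264)·2 + 0.8528·0 = -1.0660.
u_2 = v_2 + 1.0660·e_1 = (0.2273, -0.7727, 1.5455, 0.9091).
‖u_2‖ = 1.9656, so e_2 = (0.1156, -0.3931, 0.7862, 0.4625).
e_1·v_3 = 0.2132·2 + 0.2132·1 + (-0.4264)·4 + 0.8528·0 = -1.0660; e_2·v_3 = 0.1156·2 + (-0.3931)·1 + 0.7862·4 + 0.4625·0 = 2.9831.
u_3 = v_3 + 1.0660·e_1 − 2.9831·e_2 = (1.8824, 2.4000, 1.2000, -0.4706).
r_{33} = ‖u_3‖ = 3.3113.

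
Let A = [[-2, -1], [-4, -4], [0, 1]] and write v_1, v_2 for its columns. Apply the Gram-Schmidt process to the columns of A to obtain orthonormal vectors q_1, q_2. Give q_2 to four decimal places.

q_1 = v_1/‖v_1‖ = (-2, -4, 0)/4.4721 = (-0.4472, -0.8944, 0.0000).
r_{12} = q_1·v_2 = 4.0249.
u_2 = v_2 − 4.0249·q_1 = (0.8000, -0.4000, 1.0000).
‖u_2‖ = 1.3416, so q_2 = (0.5963, -0.2981, 0.7454).

q_2 = (0.5963, -0.2981, 0.7454)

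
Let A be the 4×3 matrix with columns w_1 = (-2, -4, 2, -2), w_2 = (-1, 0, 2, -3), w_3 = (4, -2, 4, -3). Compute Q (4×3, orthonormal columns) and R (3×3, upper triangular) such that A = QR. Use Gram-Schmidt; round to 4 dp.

w_1 = (-2, -4, 2, -2); ‖w_1‖ = 5.2915, so q_1 = (-0.3780, -0.7559, 0.3780, -0.3780).
q_1·w_2 = (-0.3780)·(-1) + (-0.7559)·0 + 0.3780·2 + (-0.3780)·(-3) = 2.2678.
u_2 = w_2 − 2.2678·q_1 = (-0.1429, 1.7143, 1.1429, -2.1429).
‖u_2‖ = 2.9761, so q_2 = (-0.0480, 0.5760, 0.3840, -0.7200).
q_1·w_3 = (-0.3780)·4 + (-0.7559)·(-2) + 0.3780·4 + (-0.3780)·(-3) = 2.6458; q_2·w_3 = (-0.0480)·4 + 0.5760·(-2) + 0.3840·4 + (-0.7200)·(-3) = 2.3521.
u_3 = w_3 − 2.6458·q_1 − 2.3521·q_2 = (5.1129, -1.3548, 2.0968, -0.3065).
‖u_3‖ = 5.6980, so q_3 = (0.8973, -0.2378, 0.3680, -0.0538).

Q = [[-0.3780, -0.0480, 0.8973], [-0.7559, 0.5760, -0.2378], [0.3780, 0.3840, 0.3680], [-0.3780, -0.7200, -0.0538]], R = [[5.2915, 2.2678, 2.6458], [0.0000, 2.9761, 2.3521], [0.0000, 0.0000, 5.6980]]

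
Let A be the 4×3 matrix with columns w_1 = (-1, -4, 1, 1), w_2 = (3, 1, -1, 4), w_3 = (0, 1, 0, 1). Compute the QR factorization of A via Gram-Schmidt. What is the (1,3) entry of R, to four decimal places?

w_1 = (-1, -4, 1, 1); ‖w_1‖ = 4.3589, so e_1 = (-0.2294, -0.9177, 0.2294, 0.2294).
r_{13} = e_1·w_3 = -0.6882.

r_{13} = -0.6882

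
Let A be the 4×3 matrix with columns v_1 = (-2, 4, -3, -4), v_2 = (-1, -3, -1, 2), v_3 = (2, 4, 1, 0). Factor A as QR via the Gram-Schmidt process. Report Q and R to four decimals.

v_1 = (-2, 4, -3, -4); ‖v_1‖ = 6.7082, so e_1 = (-0.2981, 0.5963, -0.4472, -0.5963).
e_1·v_2 = (-0.2981)·(-1) + 0.5963·(-3) + (-0.4472)·(-1) + (-0.5963)·2 = -2.2361.
u_2 = v_2 + 2.2361·e_1 = (-1.6667, -1.6667, -2.0000, 0.6667).
‖u_2‖ = 3.1623, so e_2 = (-0.5270, -0.5270, -0.6325, 0.2108).
e_1·v_3 = (-0.2981)·2 + 0.5963·4 + (-0.4472)·1 + (-0.5963)·0 = 1.3416; e_2·v_3 = (-0.5270)·2 + (-0.5270)·4 + (-0.6325)·1 + 0.2108·0 = -3.7947.
u_3 = v_3 − 1.3416·e_1 + 3.7947·e_2 = (0.4000, 1.2000, -0.8000, 1.6000).
‖u_3‖ = 2.1909, so e_3 = (0.1826, 0.5477, -0.3651, 0.7303).

Q = [[-0.2981, -0.5270, 0.1826], [0.5963, -0.5270, 0.5477], [-0.4472, -0.6325, -0.3651], [-0.5963, 0.2108, 0.7303]], R = [[6.7082, -2.2361, 1.3416], [0.0000, 3.1623, -3.7947], [0.0000, 0.0000, 2.1909]]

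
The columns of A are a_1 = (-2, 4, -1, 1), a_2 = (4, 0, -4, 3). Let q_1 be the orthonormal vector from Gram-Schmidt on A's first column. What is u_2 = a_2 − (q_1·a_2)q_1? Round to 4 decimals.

u_2 = (3.9091, 0.1818, -4.0455, 3.0455)

a_1 = (-2, 4, -1, 1); ‖a_1‖ = 4.6904, so q_1 = (-0.4264, 0.8528, -0.2132, 0.2132).
q_1·a_2 = (-0.4264)·4 + 0.8528·0 + (-0.2132)·(-4) + 0.2132·3 = -0.2132.
u_2 = a_2 + 0.2132·q_1 = (3.9091, 0.1818, -4.0455, 3.0455).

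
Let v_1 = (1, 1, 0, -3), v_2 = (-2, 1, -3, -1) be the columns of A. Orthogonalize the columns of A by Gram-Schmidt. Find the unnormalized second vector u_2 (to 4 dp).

u_2 = (-2.1818, 0.8182, -3.0000, -0.4545)

v_1 = (1, 1, 0, -3); ‖v_1‖ = 3.3166, so e_1 = (0.3015, 0.3015, 0.0000, -0.9045).
e_1·v_2 = 0.3015·(-2) + 0.3015·1 + 0.0000·(-3) + (-0.9045)·(-1) = 0.6030.
u_2 = v_2 − 0.6030·e_1 = (-2.1818, 0.8182, -3.0000, -0.4545).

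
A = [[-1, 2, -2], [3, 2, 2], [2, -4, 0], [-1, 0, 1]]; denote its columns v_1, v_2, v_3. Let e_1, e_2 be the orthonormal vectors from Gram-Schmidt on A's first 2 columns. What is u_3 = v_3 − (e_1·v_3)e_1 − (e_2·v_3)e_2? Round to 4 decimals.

e_1 = v_1/‖v_1‖ = (-1, 3, 2, -1)/3.8730 = (-0.2582, 0.7746, 0.5164, -0.2582).
r_{12} = e_1·v_2 = -1.0328.
u_2 = v_2 + 1.0328·e_1 = (1.7333, 2.8000, -3.4667, -0.2667).
‖u_2‖ = 4.7889, so e_2 = (0.3619, 0.5847, -0.7239, -0.0557).
r_{13} = e_1·v_3 = 1.8074; r_{23} = e_2·v_3 = 0.3898.
u_3 = v_3 − 1.8074·e_1 − 0.3898·e_2 = (-1.6744, 0.3721, -0.6512, 1.4884).

u_3 = (-1.6744, 0.3721, -0.6512, 1.4884)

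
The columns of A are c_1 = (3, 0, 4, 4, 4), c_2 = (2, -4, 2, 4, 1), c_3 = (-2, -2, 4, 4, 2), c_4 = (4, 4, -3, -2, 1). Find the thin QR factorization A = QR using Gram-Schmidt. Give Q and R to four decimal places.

q_1 = c_1/‖c_1‖ = (3, 0, 4, 4, 4)/7.5498 = (0.3974, 0.0000, 0.5298, 0.5298, 0.5298).
r_{12} = q_1·c_2 = 4.5034.
u_2 = c_2 − 4.5034·q_1 = (0.2105, -4.0000, -0.3860, 1.6140, -1.3860).
‖u_2‖ = 4.5518, so q_2 = (0.0463, -0.8788, -0.0848, 0.3546, -0.3045).
r_{13} = q_1·c_3 = 4.5034; r_{23} = q_2·c_3 = 2.1352.
u_3 = c_3 − 4.5034·q_1 − 2.1352·q_2 = (-3.8882, -0.1236, 1.7951, 0.8569, 0.2642).
‖u_3‖ = 4.3772, so q_3 = (-0.8883, -0.0282, 0.4101, 0.1958, 0.0604).
r_{14} = q_1·c_4 = -0.5298; r_{24} = q_2·c_4 = -4.0893; r_{34} = q_3·c_4 = -5.2276.
u_4 = c_4 + 0.5298·q_1 + 4.0893·q_2 + 5.2276·q_3 = (-0.2439, 0.2588, -0.9222, 0.7541, 0.3511).
‖u_4‖ = 1.2919, so q_4 = (-0.1888, 0.2003, -0.7139, 0.5837, 0.2718).

Q = [[0.3974, 0.0463, -0.8883, -0.1888], [0.0000, -0.8788, -0.0282, 0.2003], [0.5298, -0.0848, 0.4101, -0.7139], [0.5298, 0.3546, 0.1958, 0.5837], [0.5298, -0.3045, 0.0604, 0.2718]], R = [[7.5498, 4.5034, 4.5034, -0.5298], [0.0000, 4.5518, 2.1352, -4.0893], [0.0000, 0.0000, 4.3772, -5.2276], [0.0000, 0.0000, 0.0000, 1.2919]]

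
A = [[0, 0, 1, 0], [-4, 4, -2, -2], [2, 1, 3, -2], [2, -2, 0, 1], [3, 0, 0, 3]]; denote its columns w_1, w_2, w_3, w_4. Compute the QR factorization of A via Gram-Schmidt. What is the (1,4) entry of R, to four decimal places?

r_{14} = 2.6112

w_1 = (0, -4, 2, 2, 3); ‖w_1‖ = 5.7446, so e_1 = (0.0000, -0.6963, 0.3482, 0.3482, 0.5222).
r_{14} = e_1·w_4 = 2.6112.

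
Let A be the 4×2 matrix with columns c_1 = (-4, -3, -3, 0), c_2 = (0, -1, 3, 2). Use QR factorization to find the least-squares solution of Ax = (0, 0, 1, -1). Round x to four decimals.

x = (-0.0818, 0.0364)

c_1 = (-4, -3, -3, 0); ‖c_1‖ = 5.8310, so e_1 = (-0.6860, -0.5145, -0.5145, 0.0000).
e_1·c_2 = (-0.6860)·0 + (-0.5145)·(-1) + (-0.5145)·3 + 0.0000·2 = -1.0290.
u_2 = c_2 + 1.0290·e_1 = (-0.7059, -1.5294, 2.4706, 2.0000).
‖u_2‖ = 3.5974, so e_2 = (-0.1962, -0.4251, 0.6868, 0.5560).
Qᵀb = (-0.5145, 0.1308).
Back-substitute: x_2 = 0.1308/3.5974 = 0.0364.
x_1 = (-0.5145 + 1.0290·0.0364)/5.8310 = -0.0818.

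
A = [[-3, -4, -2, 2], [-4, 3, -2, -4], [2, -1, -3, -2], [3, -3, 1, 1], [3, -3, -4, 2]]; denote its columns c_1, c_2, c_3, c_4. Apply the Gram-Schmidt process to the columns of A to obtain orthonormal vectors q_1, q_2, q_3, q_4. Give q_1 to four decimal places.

q_1 = (-0.4376, -0.5835, 0.2917, 0.4376, 0.4376)

c_1 = (-3, -4, 2, 3, 3); ‖c_1‖ = 6.8557, so q_1 = (-0.4376, -0.5835, 0.2917, 0.4376, 0.4376).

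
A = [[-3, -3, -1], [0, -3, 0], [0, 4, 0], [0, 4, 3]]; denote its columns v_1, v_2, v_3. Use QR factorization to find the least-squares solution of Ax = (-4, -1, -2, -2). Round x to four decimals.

e_1 = v_1/‖v_1‖ = (-3, 0, 0, 0)/3.0000 = (-1.0000, 0.0000, 0.0000, 0.0000).
r_{12} = e_1·v_2 = 3.0000.
u_2 = v_2 − 3.0000·e_1 = (0.0000, -3.0000, 4.0000, 4.0000).
‖u_2‖ = 6.4031, so e_2 = (0.0000, -0.4685, 0.6247, 0.6247).
r_{13} = e_1·v_3 = 1.0000; r_{23} = e_2·v_3 = 1.8741.
u_3 = v_3 − 1.0000·e_1 − 1.8741·e_2 = (0.0000, 0.8780, -1.1707, 1.8293).
‖u_3‖ = 2.3426, so e_3 = (0.0000, 0.3748, -0.4998, 0.7809).
Qᵀb = (4.0000, -2.0303, -0.9370).
Back-substitute: x_3 = -0.9370/2.3426 = -0.4000.
x_2 = (-2.0303 − 1.8741·(-0.4000))/6.4031 = -0.2000.
x_1 = (4.0000 − 3.0000·(-0.2000) − 1.0000·(-0.4000))/3.0000 = 1.6667.

x = (1.6667, -0.2000, -0.4000)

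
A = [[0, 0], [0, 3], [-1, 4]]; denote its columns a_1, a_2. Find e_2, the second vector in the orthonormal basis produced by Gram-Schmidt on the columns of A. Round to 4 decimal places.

e_2 = (0.0000, 1.0000, 0.0000)

a_1 = (0, 0, -1); ‖a_1‖ = 1.0000, so e_1 = (0.0000, 0.0000, -1.0000).
e_1·a_2 = 0.0000·0 + 0.0000·3 + (-1.0000)·4 = -4.0000.
u_2 = a_2 + 4.0000·e_1 = (0.0000, 3.0000, 0.0000).
‖u_2‖ = 3.0000, so e_2 = (0.0000, 1.0000, 0.0000).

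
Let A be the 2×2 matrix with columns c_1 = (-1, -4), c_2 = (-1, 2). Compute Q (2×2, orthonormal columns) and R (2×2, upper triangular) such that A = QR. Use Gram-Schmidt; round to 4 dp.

Q = [[-0.2425, -0.9701], [-0.9701, 0.2425]], R = [[4.1231, -1.6977], [0.0000, 1.4552]]

c_1 = (-1, -4); ‖c_1‖ = 4.1231, so q_1 = (-0.2425, -0.9701).
q_1·c_2 = (-0.2425)·(-1) + (-0.9701)·2 = -1.6977.
u_2 = c_2 + 1.6977·q_1 = (-1.4118, 0.3529).
‖u_2‖ = 1.4552, so q_2 = (-0.9701, 0.2425).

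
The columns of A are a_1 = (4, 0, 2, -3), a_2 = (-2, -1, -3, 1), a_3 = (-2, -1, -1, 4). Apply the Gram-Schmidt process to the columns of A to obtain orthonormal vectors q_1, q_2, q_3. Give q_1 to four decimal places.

a_1 = (4, 0, 2, -3); ‖a_1‖ = 5.3852, so q_1 = (0.7428, 0.0000, 0.3714, -0.5571).

q_1 = (0.7428, 0.0000, 0.3714, -0.5571)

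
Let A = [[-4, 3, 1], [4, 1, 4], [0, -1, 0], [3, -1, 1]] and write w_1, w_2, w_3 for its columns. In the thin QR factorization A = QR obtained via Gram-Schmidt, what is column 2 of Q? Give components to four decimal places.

w_1 = (-4, 4, 0, 3); ‖w_1‖ = 6.4031, so q_1 = (-0.6247, 0.6247, 0.0000, 0.4685).
q_1·w_2 = (-0.6247)·3 + 0.6247·1 + 0.0000·(-1) + 0.4685·(-1) = -1.7179.
u_2 = w_2 + 1.7179·q_1 = (1.9268, 2.0732, -1.0000, -0.1951).
‖u_2‖ = 3.0081, so q_2 = (0.6405, 0.6892, -0.3324, -0.0649).

q_2 = (0.6405, 0.6892, -0.3324, -0.0649)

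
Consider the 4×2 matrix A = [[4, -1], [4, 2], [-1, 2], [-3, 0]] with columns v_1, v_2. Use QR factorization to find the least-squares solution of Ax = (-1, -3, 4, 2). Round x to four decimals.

x = (-0.6417, 0.4759)

q_1 = v_1/‖v_1‖ = (4, 4, -1, -3)/6.4807 = (0.6172, 0.6172, -0.1543, -0.4629).
r_{12} = q_1·v_2 = 0.3086.
u_2 = v_2 − 0.3086·q_1 = (-1.1905, 1.8095, 2.0476, 0.1429).
‖u_2‖ = 2.9841, so q_2 = (-0.3989, 0.6064, 0.6862, 0.0479).
Qᵀb = (-4.0119, 1.4202).
Back-substitute: x_2 = 1.4202/2.9841 = 0.4759.
x_1 = (-4.0119 − 0.3086·0.4759)/6.4807 = -0.6417.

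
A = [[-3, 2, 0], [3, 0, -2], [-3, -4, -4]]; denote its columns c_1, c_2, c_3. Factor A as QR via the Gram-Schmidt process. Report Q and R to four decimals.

q_1 = c_1/‖c_1‖ = (-3, 3, -3)/5.1962 = (-0.5774, 0.5774, -0.5774).
r_{12} = q_1·c_2 = 1.1547.
u_2 = c_2 − 1.1547·q_1 = (2.6667, -0.6667, -3.3333).
‖u_2‖ = 4.3205, so q_2 = (0.6172, -0.1543, -0.7715).
r_{13} = q_1·c_3 = 1.1547; r_{23} = q_2·c_3 = 3.3947.
u_3 = c_3 − 1.1547·q_1 − 3.3947·q_2 = (-1.4286, -2.1429, -0.7143).
‖u_3‖ = 2.6726, so q_3 = (-0.5345, -0.8018, -0.2673).

Q = [[-0.5774, 0.6172, -0.5345], [0.5774, -0.1543, -0.8018], [-0.5774, -0.7715, -0.2673]], R = [[5.1962, 1.1547, 1.1547], [0.0000, 4.3205, 3.3947], [0.0000, 0.0000, 2.6726]]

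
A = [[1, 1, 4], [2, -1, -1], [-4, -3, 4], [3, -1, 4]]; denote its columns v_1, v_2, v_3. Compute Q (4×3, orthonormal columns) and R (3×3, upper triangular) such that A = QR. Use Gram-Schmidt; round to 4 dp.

Q = [[0.1826, 0.2335, 0.7884], [0.3651, -0.4881, -0.4057], [-0.7303, -0.6155, 0.2738], [0.5477, -0.5730, 0.3727]], R = [[5.4772, 1.4606, -0.3651], [0.0000, 3.1411, -3.3321], [0.0000, 0.0000, 6.1452]]

v_1 = (1, 2, -4, 3); ‖v_1‖ = 5.4772, so q_1 = (0.1826, 0.3651, -0.7303, 0.5477).
q_1·v_2 = 0.1826·1 + 0.3651·(-1) + (-0.7303)·(-3) + 0.5477·(-1) = 1.4606.
u_2 = v_2 − 1.4606·q_1 = (0.7333, -1.5333, -1.9333, -1.8000).
‖u_2‖ = 3.1411, so q_2 = (0.2335, -0.4881, -0.6155, -0.5730).
q_1·v_3 = 0.1826·4 + 0.3651·(-1) + (-0.7303)·4 + 0.5477·4 = -0.3651; q_2·v_3 = 0.2335·4 + (-0.4881)·(-1) + (-0.6155)·4 + (-0.5730)·4 = -3.3321.
u_3 = v_3 + 0.3651·q_1 + 3.3321·q_2 = (4.8446, -2.4932, 1.6824, 2.2905).
‖u_3‖ = 6.1452, so q_3 = (0.7884, -0.4057, 0.2738, 0.3727).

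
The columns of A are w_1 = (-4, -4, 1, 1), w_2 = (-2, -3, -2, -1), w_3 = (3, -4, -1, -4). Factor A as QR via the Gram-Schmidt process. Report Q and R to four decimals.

Q = [[-0.6860, 0.0000, 0.5705], [-0.6860, -0.3244, -0.5546], [0.1715, -0.8111, 0.4590], [0.1715, -0.4867, -0.3953]], R = [[5.8310, 2.9155, -0.1715], [0.0000, 3.0822, 4.0555], [0.0000, 0.0000, 5.0521]]

q_1 = w_1/‖w_1‖ = (-4, -4, 1, 1)/5.8310 = (-0.6860, -0.6860, 0.1715, 0.1715).
r_{12} = q_1·w_2 = 2.9155.
u_2 = w_2 − 2.9155·q_1 = (0.0000, -1.0000, -2.5000, -1.5000).
‖u_2‖ = 3.0822, so q_2 = (0.0000, -0.3244, -0.8111, -0.4867).
r_{13} = q_1·w_3 = -0.1715; r_{23} = q_2·w_3 = 4.0555.
u_3 = w_3 + 0.1715·q_1 − 4.0555·q_2 = (2.8824, -2.8019, 2.3189, -1.9969).
‖u_3‖ = 5.0521, so q_3 = (0.5705, -0.5546, 0.4590, -0.3953).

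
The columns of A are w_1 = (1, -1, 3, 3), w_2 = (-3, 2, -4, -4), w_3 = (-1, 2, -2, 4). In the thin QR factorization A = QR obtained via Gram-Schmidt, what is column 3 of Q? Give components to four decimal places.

e_1 = w_1/‖w_1‖ = (1, -1, 3, 3)/4.4721 = (0.2236, -0.2236, 0.6708, 0.6708).
r_{12} = e_1·w_2 = -6.4846.
u_2 = w_2 + 6.4846·e_1 = (-1.5500, 0.5500, 0.3500, 0.3500).
‖u_2‖ = 1.7176, so e_2 = (-0.9024, 0.3202, 0.2038, 0.2038).
r_{13} = e_1·w_3 = 0.6708; r_{23} = e_2·w_3 = 1.9504.
u_3 = w_3 − 0.6708·e_1 − 1.9504·e_2 = (0.6102, 1.5254, -2.8475, 3.1525).
‖u_3‖ = 4.5548, so e_3 = (0.1340, 0.3349, -0.6252, 0.6921).

e_3 = (0.1340, 0.3349, -0.6252, 0.6921)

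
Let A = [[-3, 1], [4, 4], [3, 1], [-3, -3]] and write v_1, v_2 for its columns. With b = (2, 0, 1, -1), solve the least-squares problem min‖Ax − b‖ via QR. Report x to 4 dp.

e_1 = v_1/‖v_1‖ = (-3, 4, 3, -3)/6.5574 = (-0.4575, 0.6100, 0.4575, -0.4575).
r_{12} = e_1·v_2 = 3.8125.
u_2 = v_2 − 3.8125·e_1 = (2.7442, 1.6744, -0.7442, -1.2558).
‖u_2‖ = 3.5306, so e_2 = (0.7773, 0.4743, -0.2108, -0.3557).
Qᵀb = (0.0000, 1.6994).
Back-substitute: x_2 = 1.6994/3.5306 = 0.4813.
x_1 = (0.0000 − 3.8125·0.4813)/6.5574 = -0.2799.

x = (-0.2799, 0.4813)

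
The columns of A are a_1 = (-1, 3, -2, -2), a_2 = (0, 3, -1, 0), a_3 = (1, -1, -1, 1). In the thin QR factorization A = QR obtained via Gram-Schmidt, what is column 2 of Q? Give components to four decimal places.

a_1 = (-1, 3, -2, -2); ‖a_1‖ = 4.2426, so e_1 = (-0.2357, 0.7071, -0.4714, -0.4714).
e_1·a_2 = (-0.2357)·0 + 0.7071·3 + (-0.4714)·(-1) + (-0.4714)·0 = 2.5927.
u_2 = a_2 − 2.5927·e_1 = (0.6111, 1.1667, 0.2222, 1.2222).
‖u_2‖ = 1.8105, so e_2 = (0.3375, 0.6444, 0.1227, 0.6751).

e_2 = (0.3375, 0.6444, 0.1227, 0.6751)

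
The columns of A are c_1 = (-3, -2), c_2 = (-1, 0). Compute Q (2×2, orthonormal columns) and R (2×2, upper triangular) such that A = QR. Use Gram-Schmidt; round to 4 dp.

Q = [[-0.8321, -0.5547], [-0.5547, 0.8321]], R = [[3.6056, 0.8321], [0.0000, 0.5547]]

c_1 = (-3, -2); ‖c_1‖ = 3.6056, so e_1 = (-0.8321, -0.5547).
e_1·c_2 = (-0.8321)·(-1) + (-0.5547)·0 = 0.8321.
u_2 = c_2 − 0.8321·e_1 = (-0.3077, 0.4615).
‖u_2‖ = 0.5547, so e_2 = (-0.5547, 0.8321).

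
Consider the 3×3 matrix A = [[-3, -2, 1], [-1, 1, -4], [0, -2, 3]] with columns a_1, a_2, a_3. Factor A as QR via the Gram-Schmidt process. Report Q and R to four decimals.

Q = [[-0.9487, -0.1961, 0.2481], [-0.3162, 0.5883, -0.7442], [0.0000, -0.7845, -0.6202]], R = [[3.1623, 1.5811, 0.3162], [0.0000, 2.5495, -4.9029], [0.0000, 0.0000, 1.3644]]

e_1 = a_1/‖a_1‖ = (-3, -1, 0)/3.1623 = (-0.9487, -0.3162, 0.0000).
r_{12} = e_1·a_2 = 1.5811.
u_2 = a_2 − 1.5811·e_1 = (-0.5000, 1.5000, -2.0000).
‖u_2‖ = 2.5495, so e_2 = (-0.1961, 0.5883, -0.7845).
r_{13} = e_1·a_3 = 0.3162; r_{23} = e_2·a_3 = -4.9029.
u_3 = a_3 − 0.3162·e_1 + 4.9029·e_2 = (0.3385, -1.0154, -0.8462).
‖u_3‖ = 1.3644, so e_3 = (0.2481, -0.7442, -0.6202).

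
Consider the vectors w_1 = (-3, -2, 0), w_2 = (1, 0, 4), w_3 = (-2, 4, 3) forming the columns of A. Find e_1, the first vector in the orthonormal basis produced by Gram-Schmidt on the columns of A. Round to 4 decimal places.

e_1 = (-0.8321, -0.5547, 0.0000)

w_1 = (-3, -2, 0); ‖w_1‖ = 3.6056, so e_1 = (-0.8321, -0.5547, 0.0000).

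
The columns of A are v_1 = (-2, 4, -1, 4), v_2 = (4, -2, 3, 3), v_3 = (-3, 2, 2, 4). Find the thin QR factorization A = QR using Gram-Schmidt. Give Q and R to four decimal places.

q_1 = v_1/‖v_1‖ = (-2, 4, -1, 4)/6.0828 = (-0.3288, 0.6576, -0.1644, 0.6576).
r_{12} = q_1·v_2 = -1.1508.
u_2 = v_2 + 1.1508·q_1 = (3.6216, -1.2432, 2.8108, 3.7568).
‖u_2‖ = 6.0560, so q_2 = (0.5980, -0.2053, 0.4641, 0.6203).
r_{13} = q_1·v_3 = 4.6032; r_{23} = q_2·v_3 = 1.2050.
u_3 = v_3 − 4.6032·q_1 − 1.2050·q_2 = (-2.2071, -0.7797, 2.1975, 0.2255).
‖u_3‖ = 3.2185, so q_3 = (-0.6857, -0.2422, 0.6828, 0.0701).

Q = [[-0.3288, 0.5980, -0.6857], [0.6576, -0.2053, -0.2422], [-0.1644, 0.4641, 0.6828], [0.6576, 0.6203, 0.0701]], R = [[6.0828, -1.1508, 4.6032], [0.0000, 6.0560, 1.2050], [0.0000, 0.0000, 3.2185]]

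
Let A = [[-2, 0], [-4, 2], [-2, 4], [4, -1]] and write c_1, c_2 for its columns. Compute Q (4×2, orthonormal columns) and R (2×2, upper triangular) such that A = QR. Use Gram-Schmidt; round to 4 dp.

c_1 = (-2, -4, -2, 4); ‖c_1‖ = 6.3246, so e_1 = (-0.3162, -0.6325, -0.3162, 0.6325).
e_1·c_2 = (-0.3162)·0 + (-0.6325)·2 + (-0.3162)·4 + 0.6325·(-1) = -3.1623.
u_2 = c_2 + 3.1623·e_1 = (-1.0000, 0.0000, 3.0000, 1.0000).
‖u_2‖ = 3.3166, so e_2 = (-0.3015, 0.0000, 0.9045, 0.3015).

Q = [[-0.3162, -0.3015], [-0.6325, 0.0000], [-0.3162, 0.9045], [0.6325, 0.3015]], R = [[6.3246, -3.1623], [0.0000, 3.3166]]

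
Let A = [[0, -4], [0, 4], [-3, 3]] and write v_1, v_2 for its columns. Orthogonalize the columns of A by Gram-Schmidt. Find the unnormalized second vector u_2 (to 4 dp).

u_2 = (-4.0000, 4.0000, 0.0000)

v_1 = (0, 0, -3); ‖v_1‖ = 3.0000, so e_1 = (0.0000, 0.0000, -1.0000).
e_1·v_2 = 0.0000·(-4) + 0.0000·4 + (-1.0000)·3 = -3.0000.
u_2 = v_2 + 3.0000·e_1 = (-4.0000, 4.0000, 0.0000).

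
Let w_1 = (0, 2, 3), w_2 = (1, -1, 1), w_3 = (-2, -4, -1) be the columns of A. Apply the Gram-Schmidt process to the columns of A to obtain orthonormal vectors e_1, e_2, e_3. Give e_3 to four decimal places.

w_1 = (0, 2, 3); ‖w_1‖ = 3.6056, so e_1 = (0.0000, 0.5547, 0.8321).
e_1·w_2 = 0.0000·1 + 0.5547·(-1) + 0.8321·1 = 0.2774.
u_2 = w_2 − 0.2774·e_1 = (1.0000, -1.1538, 0.7692).
‖u_2‖ = 1.7097, so e_2 = (0.5849, -0.6749, 0.4499).
e_1·w_3 = 0.0000·(-2) + 0.5547·(-4) + 0.8321·(-1) = -3.0509; e_2·w_3 = 0.5849·(-2) + (-0.6749)·(-4) + 0.4499·(-1) = 1.0798.
u_3 = w_3 + 3.0509·e_1 − 1.0798·e_2 = (-2.6316, -1.5789, 1.0526).
‖u_3‖ = 3.2444, so e_3 = (-0.8111, -0.4867, 0.3244).

e_3 = (-0.8111, -0.4867, 0.3244)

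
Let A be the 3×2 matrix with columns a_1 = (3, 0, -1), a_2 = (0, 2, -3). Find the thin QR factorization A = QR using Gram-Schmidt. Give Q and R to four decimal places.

q_1 = a_1/‖a_1‖ = (3, 0, -1)/3.1623 = (0.9487, 0.0000, -0.3162).
r_{12} = q_1·a_2 = 0.9487.
u_2 = a_2 − 0.9487·q_1 = (-0.9000, 2.0000, -2.7000).
‖u_2‖ = 3.4785, so q_2 = (-0.2587, 0.5750, -0.7762).

Q = [[0.9487, -0.2587], [0.0000, 0.5750], [-0.3162, -0.7762]], R = [[3.1623, 0.9487], [0.0000, 3.4785]]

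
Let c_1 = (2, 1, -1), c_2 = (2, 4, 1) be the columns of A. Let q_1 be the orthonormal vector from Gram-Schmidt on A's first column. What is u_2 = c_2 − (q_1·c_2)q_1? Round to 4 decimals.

u_2 = (-0.3333, 2.8333, 2.1667)

q_1 = c_1/‖c_1‖ = (2, 1, -1)/2.4495 = (0.8165, 0.4082, -0.4082).
r_{12} = q_1·c_2 = 2.8577.
u_2 = c_2 − 2.8577·q_1 = (-0.3333, 2.8333, 2.1667).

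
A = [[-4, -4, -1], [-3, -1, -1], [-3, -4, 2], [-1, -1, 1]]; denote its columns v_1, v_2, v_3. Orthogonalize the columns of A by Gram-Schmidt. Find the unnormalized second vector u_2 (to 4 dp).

u_2 = (-0.3429, 1.7429, -1.2571, -0.0857)

e_1 = v_1/‖v_1‖ = (-4, -3, -3, -1)/5.9161 = (-0.6761, -0.5071, -0.5071, -0.1690).
r_{12} = e_1·v_2 = 5.4090.
u_2 = v_2 − 5.4090·e_1 = (-0.3429, 1.7429, -1.2571, -0.0857).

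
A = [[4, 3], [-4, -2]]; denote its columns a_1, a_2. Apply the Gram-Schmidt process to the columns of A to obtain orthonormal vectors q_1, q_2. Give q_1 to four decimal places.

a_1 = (4, -4); ‖a_1‖ = 5.6569, so q_1 = (0.7071, -0.7071).

q_1 = (0.7071, -0.7071)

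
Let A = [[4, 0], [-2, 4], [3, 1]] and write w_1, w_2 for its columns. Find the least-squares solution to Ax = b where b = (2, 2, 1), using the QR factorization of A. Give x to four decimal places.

w_1 = (4, -2, 3); ‖w_1‖ = 5.3852, so e_1 = (0.7428, -0.3714, 0.5571).
e_1·w_2 = 0.7428·0 + (-0.3714)·4 + 0.5571·1 = -0.9285.
u_2 = w_2 + 0.9285·e_1 = (0.6897, 3.6552, 1.5172).
‖u_2‖ = 4.0172, so e_2 = (0.1717, 0.9099, 0.3777).
Qᵀb = (1.2999, 2.5408).
Back-substitute: x_2 = 2.5408/4.0172 = 0.6325.
x_1 = (1.2999 + 0.9285·0.6325)/5.3852 = 0.3504.

x = (0.3504, 0.6325)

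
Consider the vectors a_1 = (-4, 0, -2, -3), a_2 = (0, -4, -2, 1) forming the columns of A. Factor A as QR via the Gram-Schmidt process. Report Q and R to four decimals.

a_1 = (-4, 0, -2, -3); ‖a_1‖ = 5.3852, so e_1 = (-0.7428, 0.0000, -0.3714, -0.5571).
e_1·a_2 = (-0.7428)·0 + 0.0000·(-4) + (-0.3714)·(-2) + (-0.5571)·1 = 0.1857.
u_2 = a_2 − 0.1857·e_1 = (0.1379, -4.0000, -1.9310, 1.1034).
‖u_2‖ = 4.5788, so e_2 = (0.0301, -0.8736, -0.4217, 0.2410).

Q = [[-0.7428, 0.0301], [0.0000, -0.8736], [-0.3714, -0.4217], [-0.5571, 0.2410]], R = [[5.3852, 0.1857], [0.0000, 4.5788]]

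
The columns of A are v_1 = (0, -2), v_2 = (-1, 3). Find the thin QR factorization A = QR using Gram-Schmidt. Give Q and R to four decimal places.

v_1 = (0, -2); ‖v_1‖ = 2.0000, so e_1 = (0.0000, -1.0000).
e_1·v_2 = 0.0000·(-1) + (-1.0000)·3 = -3.0000.
u_2 = v_2 + 3.0000·e_1 = (-1.0000, 0.0000).
‖u_2‖ = 1.0000, so e_2 = (-1.0000, 0.0000).

Q = [[0.0000, -1.0000], [-1.0000, 0.0000]], R = [[2.0000, -3.0000], [0.0000, 1.0000]]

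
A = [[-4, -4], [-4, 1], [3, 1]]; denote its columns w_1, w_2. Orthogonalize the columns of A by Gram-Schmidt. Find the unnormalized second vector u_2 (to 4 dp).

q_1 = w_1/‖w_1‖ = (-4, -4, 3)/6.4031 = (-0.6247, -0.6247, 0.4685).
r_{12} = q_1·w_2 = 2.3426.
u_2 = w_2 − 2.3426·q_1 = (-2.5366, 2.4634, -0.0976).

u_2 = (-2.5366, 2.4634, -0.0976)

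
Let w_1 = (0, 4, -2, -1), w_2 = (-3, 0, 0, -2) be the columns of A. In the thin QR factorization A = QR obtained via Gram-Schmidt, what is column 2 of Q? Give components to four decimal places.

e_2 = (-0.8382, -0.1064, 0.0532, -0.5322)

w_1 = (0, 4, -2, -1); ‖w_1‖ = 4.5826, so e_1 = (0.0000, 0.8729, -0.4364, -0.2182).
e_1·w_2 = 0.0000·(-3) + 0.8729·0 + (-0.4364)·0 + (-0.2182)·(-2) = 0.4364.
u_2 = w_2 − 0.4364·e_1 = (-3.0000, -0.3810, 0.1905, -1.9048).
‖u_2‖ = 3.5790, so e_2 = (-0.8382, -0.1064, 0.0532, -0.5322).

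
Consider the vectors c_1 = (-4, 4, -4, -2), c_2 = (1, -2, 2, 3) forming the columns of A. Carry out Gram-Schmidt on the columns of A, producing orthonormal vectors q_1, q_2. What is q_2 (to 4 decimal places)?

q_2 = (-0.4472, 0.0000, 0.0000, 0.8944)

c_1 = (-4, 4, -4, -2); ‖c_1‖ = 7.2111, so q_1 = (-0.5547, 0.5547, -0.5547, -0.2774).
q_1·c_2 = (-0.5547)·1 + 0.5547·(-2) + (-0.5547)·2 + (-0.2774)·3 = -3.6056.
u_2 = c_2 + 3.6056·q_1 = (-1.0000, 0.0000, 0.0000, 2.0000).
‖u_2‖ = 2.2361, so q_2 = (-0.4472, 0.0000, 0.0000, 0.8944).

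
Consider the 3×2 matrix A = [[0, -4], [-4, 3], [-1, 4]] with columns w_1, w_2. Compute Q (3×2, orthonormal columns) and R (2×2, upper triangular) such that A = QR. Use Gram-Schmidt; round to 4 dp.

e_1 = w_1/‖w_1‖ = (0, -4, -1)/4.1231 = (0.0000, -0.9701, -0.2425).
r_{12} = e_1·w_2 = -3.8806.
u_2 = w_2 + 3.8806·e_1 = (-4.0000, -0.7647, 3.0588).
‖u_2‖ = 5.0932, so e_2 = (-0.7854, -0.1501, 0.6006).

Q = [[0.0000, -0.7854], [-0.9701, -0.1501], [-0.2425, 0.6006]], R = [[4.1231, -3.8806], [0.0000, 5.0932]]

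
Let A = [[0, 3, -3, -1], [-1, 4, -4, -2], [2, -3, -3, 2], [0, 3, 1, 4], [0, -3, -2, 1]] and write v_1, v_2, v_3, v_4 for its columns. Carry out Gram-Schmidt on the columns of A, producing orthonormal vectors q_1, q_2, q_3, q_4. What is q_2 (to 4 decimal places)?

q_2 = (0.5303, 0.3536, 0.1768, 0.5303, -0.5303)

v_1 = (0, -1, 2, 0, 0); ‖v_1‖ = 2.2361, so q_1 = (0.0000, -0.4472, 0.8944, 0.0000, 0.0000).
q_1·v_2 = 0.0000·3 + (-0.4472)·4 + 0.8944·(-3) + 0.0000·3 + 0.0000·(-3) = -4.4721.
u_2 = v_2 + 4.4721·q_1 = (3.0000, 2.0000, 1.0000, 3.0000, -3.0000).
‖u_2‖ = 5.6569, so q_2 = (0.5303, 0.3536, 0.1768, 0.5303, -0.5303).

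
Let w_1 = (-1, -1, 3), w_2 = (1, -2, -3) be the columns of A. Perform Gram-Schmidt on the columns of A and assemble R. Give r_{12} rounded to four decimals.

w_1 = (-1, -1, 3); ‖w_1‖ = 3.3166, so e_1 = (-0.3015, -0.3015, 0.9045).
r_{12} = e_1·w_2 = -2.4121.

r_{12} = -2.4121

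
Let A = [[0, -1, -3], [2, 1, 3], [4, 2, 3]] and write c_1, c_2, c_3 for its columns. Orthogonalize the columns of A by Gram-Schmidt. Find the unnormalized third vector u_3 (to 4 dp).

c_1 = (0, 2, 4); ‖c_1‖ = 4.4721, so e_1 = (0.0000, 0.4472, 0.8944).
e_1·c_2 = 0.0000·(-1) + 0.4472·1 + 0.8944·2 = 2.2361.
u_2 = c_2 − 2.2361·e_1 = (-1.0000, 0.0000, 0.0000).
‖u_2‖ = 1.0000, so e_2 = (-1.0000, 0.0000, 0.0000).
e_1·c_3 = 0.0000·(-3) + 0.4472·3 + 0.8944·3 = 4.0249; e_2·c_3 = (-1.0000)·(-3) + 0.0000·3 + 0.0000·3 = 3.0000.
u_3 = c_3 − 4.0249·e_1 − 3.0000·e_2 = (0.0000, 1.2000, -0.6000).

u_3 = (0.0000, 1.2000, -0.6000)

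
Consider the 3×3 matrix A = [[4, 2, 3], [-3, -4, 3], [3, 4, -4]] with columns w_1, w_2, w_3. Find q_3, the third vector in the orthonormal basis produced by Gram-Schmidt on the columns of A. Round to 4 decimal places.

q_3 = (0.0000, -0.7071, -0.7071)

w_1 = (4, -3, 3); ‖w_1‖ = 5.8310, so q_1 = (0.6860, -0.5145, 0.5145).
q_1·w_2 = 0.6860·2 + (-0.5145)·(-4) + 0.5145·4 = 5.4880.
u_2 = w_2 − 5.4880·q_1 = (-1.7647, -1.1765, 1.1765).
‖u_2‖ = 2.4254, so q_2 = (-0.7276, -0.4851, 0.4851).
q_1·w_3 = 0.6860·3 + (-0.5145)·3 + 0.5145·(-4) = -1.5435; q_2·w_3 = (-0.7276)·3 + (-0.4851)·3 + 0.4851·(-4) = -5.5783.
u_3 = w_3 + 1.5435·q_1 + 5.5783·q_2 = (0.0000, -0.5000, -0.5000).
‖u_3‖ = 0.7071, so q_3 = (0.0000, -0.7071, -0.7071).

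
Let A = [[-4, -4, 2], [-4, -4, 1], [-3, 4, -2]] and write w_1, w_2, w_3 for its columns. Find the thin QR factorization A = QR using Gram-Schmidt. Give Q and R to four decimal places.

e_1 = w_1/‖w_1‖ = (-4, -4, -3)/6.4031 = (-0.6247, -0.6247, -0.4685).
r_{12} = e_1·w_2 = 3.1235.
u_2 = w_2 − 3.1235·e_1 = (-2.0488, -2.0488, 5.4634).
‖u_2‖ = 6.1842, so e_2 = (-0.3313, -0.3313, 0.8835).
r_{13} = e_1·w_3 = -0.9370; r_{23} = e_2·w_3 = -2.7608.
u_3 = w_3 + 0.9370·e_1 + 2.7608·e_2 = (0.5000, -0.5000, 0.0000).
‖u_3‖ = 0.7071, so e_3 = (0.7071, -0.7071, 0.0000).

Q = [[-0.6247, -0.3313, 0.7071], [-0.6247, -0.3313, -0.7071], [-0.4685, 0.8835, 0.0000]], R = [[6.4031, 3.1235, -0.9370], [0.0000, 6.1842, -2.7608], [0.0000, 0.0000, 0.7071]]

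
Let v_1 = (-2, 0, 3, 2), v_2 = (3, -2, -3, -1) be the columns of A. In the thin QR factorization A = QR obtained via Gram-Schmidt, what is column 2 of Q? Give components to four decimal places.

v_1 = (-2, 0, 3, 2); ‖v_1‖ = 4.1231, so q_1 = (-0.4851, 0.0000, 0.7276, 0.4851).
q_1·v_2 = (-0.4851)·3 + 0.0000·(-2) + 0.7276·(-3) + 0.4851·(-1) = -4.1231.
u_2 = v_2 + 4.1231·q_1 = (1.0000, -2.0000, 0.0000, 1.0000).
‖u_2‖ = 2.4495, so q_2 = (0.4082, -0.8165, 0.0000, 0.4082).

q_2 = (0.4082, -0.8165, 0.0000, 0.4082)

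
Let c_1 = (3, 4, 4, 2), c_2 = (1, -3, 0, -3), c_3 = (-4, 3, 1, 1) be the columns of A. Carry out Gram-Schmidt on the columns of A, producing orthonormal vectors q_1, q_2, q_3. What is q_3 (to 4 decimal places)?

q_3 = (-0.6871, 0.2290, 0.5153, -0.4581)

c_1 = (3, 4, 4, 2); ‖c_1‖ = 6.7082, so q_1 = (0.4472, 0.5963, 0.5963, 0.2981).
q_1·c_2 = 0.4472·1 + 0.5963·(-3) + 0.5963·0 + 0.2981·(-3) = -2.2361.
u_2 = c_2 + 2.2361·q_1 = (2.0000, -1.6667, 1.3333, -2.3333).
‖u_2‖ = 3.7417, so q_2 = (0.5345, -0.4454, 0.3563, -0.6236).
q_1·c_3 = 0.4472·(-4) + 0.5963·3 + 0.5963·1 + 0.2981·1 = 0.8944; q_2·c_3 = 0.5345·(-4) + (-0.4454)·3 + 0.3563·1 + (-0.6236)·1 = -3.7417.
u_3 = c_3 − 0.8944·q_1 + 3.7417·q_2 = (-2.4000, 0.8000, 1.8000, -1.6000).
‖u_3‖ = 3.4928, so q_3 = (-0.6871, 0.2290, 0.5153, -0.4581).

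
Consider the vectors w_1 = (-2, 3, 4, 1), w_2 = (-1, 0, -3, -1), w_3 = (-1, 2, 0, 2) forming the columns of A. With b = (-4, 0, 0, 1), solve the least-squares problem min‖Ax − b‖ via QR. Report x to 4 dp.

x = (0.5716, 0.8558, 0.1267)

w_1 = (-2, 3, 4, 1); ‖w_1‖ = 5.4772, so q_1 = (-0.3651, 0.5477, 0.7303, 0.1826).
q_1·w_2 = (-0.3651)·(-1) + 0.5477·0 + 0.7303·(-3) + 0.1826·(-1) = -2.0083.
u_2 = w_2 + 2.0083·q_1 = (-1.7333, 1.1000, -1.5333, -0.6333).
‖u_2‖ = 2.6394, so q_2 = (-0.6567, 0.4168, -0.5809, -0.2399).
q_1·w_3 = (-0.3651)·(-1) + 0.5477·2 + 0.7303·0 + 0.1826·2 = 1.8257; q_2·w_3 = (-0.6567)·(-1) + 0.4168·2 + (-0.5809)·0 + (-0.2399)·2 = 1.0103.
u_3 = w_3 − 1.8257·q_1 − 1.0103·q_2 = (0.3301, 0.5789, -0.7464, 1.9091).
‖u_3‖ = 2.1554, so q_3 = (0.1532, 0.2686, -0.3463, 0.8857).
Qᵀb = (1.6432, 2.3869, 0.2730).
Back-substitute: x_3 = 0.2730/2.1554 = 0.1267.
x_2 = (2.3869 − 1.0103·0.1267)/2.6394 = 0.8558.
x_1 = (1.6432 + 2.0083·0.8558 − 1.8257·0.1267)/5.4772 = 0.5716.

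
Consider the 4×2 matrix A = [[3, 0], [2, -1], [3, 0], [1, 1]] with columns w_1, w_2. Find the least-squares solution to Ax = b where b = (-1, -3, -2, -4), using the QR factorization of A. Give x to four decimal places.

x = (-0.8667, -0.9333)

q_1 = w_1/‖w_1‖ = (3, 2, 3, 1)/4.7958 = (0.6255, 0.4170, 0.6255, 0.2085).
r_{12} = q_1·w_2 = -0.2085.
u_2 = w_2 + 0.2085·q_1 = (0.1304, -0.9130, 0.1304, 1.0435).
‖u_2‖ = 1.3988, so q_2 = (0.0933, -0.6528, 0.0933, 0.7460).
Qᵀb = (-3.9618, -1.3055).
Back-substitute: x_2 = -1.3055/1.3988 = -0.9333.
x_1 = (-3.9618 + 0.2085·(-0.9333))/4.7958 = -0.8667.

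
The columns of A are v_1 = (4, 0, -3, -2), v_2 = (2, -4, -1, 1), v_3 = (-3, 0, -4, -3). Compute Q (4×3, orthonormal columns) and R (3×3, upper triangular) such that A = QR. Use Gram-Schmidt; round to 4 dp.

Q = [[0.7428, 0.1731, -0.6460], [0.0000, -0.9127, -0.2596], [-0.5571, -0.0157, -0.6183], [-0.3714, 0.3698, -0.3646]], R = [[5.3852, 1.6713, 1.1142], [0.0000, 4.3826, -1.5658], [0.0000, 0.0000, 5.5052]]

v_1 = (4, 0, -3, -2); ‖v_1‖ = 5.3852, so e_1 = (0.7428, 0.0000, -0.5571, -0.3714).
e_1·v_2 = 0.7428·2 + 0.0000·(-4) + (-0.5571)·(-1) + (-0.3714)·1 = 1.6713.
u_2 = v_2 − 1.6713·e_1 = (0.7586, -4.0000, -0.0690, 1.6207).
‖u_2‖ = 4.3826, so e_2 = (0.1731, -0.9127, -0.0157, 0.3698).
e_1·v_3 = 0.7428·(-3) + 0.0000·0 + (-0.5571)·(-4) + (-0.3714)·(-3) = 1.1142; e_2·v_3 = 0.1731·(-3) + (-0.9127)·0 + (-0.0157)·(-4) + 0.3698·(-3) = -1.5658.
u_3 = v_3 − 1.1142·e_1 + 1.5658·e_2 = (-3.5566, -1.4291, -3.4039, -2.0072).
‖u_3‖ = 5.5052, so e_3 = (-0.6460, -0.2596, -0.6183, -0.3646).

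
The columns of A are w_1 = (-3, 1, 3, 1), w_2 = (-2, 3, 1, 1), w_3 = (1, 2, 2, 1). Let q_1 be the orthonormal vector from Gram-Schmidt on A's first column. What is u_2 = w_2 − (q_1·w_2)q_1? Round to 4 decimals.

u_2 = (-0.0500, 2.3500, -0.9500, 0.3500)

w_1 = (-3, 1, 3, 1); ‖w_1‖ = 4.4721, so q_1 = (-0.6708, 0.2236, 0.6708, 0.2236).
q_1·w_2 = (-0.6708)·(-2) + 0.2236·3 + 0.6708·1 + 0.2236·1 = 2.9069.
u_2 = w_2 − 2.9069·q_1 = (-0.0500, 2.3500, -0.9500, 0.3500).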